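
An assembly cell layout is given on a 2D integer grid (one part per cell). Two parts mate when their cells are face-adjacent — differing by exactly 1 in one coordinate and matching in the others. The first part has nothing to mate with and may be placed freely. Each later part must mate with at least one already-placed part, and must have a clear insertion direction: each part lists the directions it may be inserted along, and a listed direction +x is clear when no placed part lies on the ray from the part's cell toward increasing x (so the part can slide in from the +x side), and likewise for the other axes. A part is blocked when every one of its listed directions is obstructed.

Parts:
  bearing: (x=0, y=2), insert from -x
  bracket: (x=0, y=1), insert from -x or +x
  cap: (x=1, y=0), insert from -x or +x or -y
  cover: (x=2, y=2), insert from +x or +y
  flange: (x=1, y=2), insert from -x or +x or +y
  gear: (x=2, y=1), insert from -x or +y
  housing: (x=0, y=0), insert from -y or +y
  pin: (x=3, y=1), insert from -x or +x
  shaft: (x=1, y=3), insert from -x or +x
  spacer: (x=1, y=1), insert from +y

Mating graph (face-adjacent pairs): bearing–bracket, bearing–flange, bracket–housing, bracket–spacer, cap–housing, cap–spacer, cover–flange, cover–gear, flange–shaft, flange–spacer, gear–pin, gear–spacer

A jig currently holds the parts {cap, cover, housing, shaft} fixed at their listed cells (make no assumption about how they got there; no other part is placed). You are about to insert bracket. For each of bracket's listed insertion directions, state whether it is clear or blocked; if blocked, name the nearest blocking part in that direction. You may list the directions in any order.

+x: clear; -x: clear

-x: ray from bracket(0, 1) has no placed part ⇒ clear
+x: ray from bracket(0, 1) has no placed part ⇒ clear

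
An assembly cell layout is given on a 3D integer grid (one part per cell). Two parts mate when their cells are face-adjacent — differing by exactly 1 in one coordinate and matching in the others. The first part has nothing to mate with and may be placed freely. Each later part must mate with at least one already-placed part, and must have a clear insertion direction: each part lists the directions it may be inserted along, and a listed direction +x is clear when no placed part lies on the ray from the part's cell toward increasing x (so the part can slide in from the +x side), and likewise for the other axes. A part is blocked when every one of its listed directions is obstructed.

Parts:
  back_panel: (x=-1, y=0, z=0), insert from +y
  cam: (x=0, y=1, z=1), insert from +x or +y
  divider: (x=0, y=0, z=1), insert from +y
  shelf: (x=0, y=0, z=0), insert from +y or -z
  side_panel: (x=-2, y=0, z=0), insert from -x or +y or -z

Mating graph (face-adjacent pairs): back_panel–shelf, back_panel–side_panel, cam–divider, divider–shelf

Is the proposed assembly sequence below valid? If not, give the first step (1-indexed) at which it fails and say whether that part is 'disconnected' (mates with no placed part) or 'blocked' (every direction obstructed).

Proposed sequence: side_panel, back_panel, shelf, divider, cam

1. side_panel@(-2, 0, 0) [-x clear] — {side_panel}
2. back_panel@(-1, 0, 0) [+y clear] — {back_panel, side_panel}
3. shelf@(0, 0, 0) [+y clear] — {back_panel, shelf, side_panel}
4. divider@(0, 0, 1) [+y clear] — {back_panel, divider, shelf, side_panel}
5. cam@(0, 1, 1) [+x clear] — {back_panel, cam, divider, shelf, side_panel}

Valid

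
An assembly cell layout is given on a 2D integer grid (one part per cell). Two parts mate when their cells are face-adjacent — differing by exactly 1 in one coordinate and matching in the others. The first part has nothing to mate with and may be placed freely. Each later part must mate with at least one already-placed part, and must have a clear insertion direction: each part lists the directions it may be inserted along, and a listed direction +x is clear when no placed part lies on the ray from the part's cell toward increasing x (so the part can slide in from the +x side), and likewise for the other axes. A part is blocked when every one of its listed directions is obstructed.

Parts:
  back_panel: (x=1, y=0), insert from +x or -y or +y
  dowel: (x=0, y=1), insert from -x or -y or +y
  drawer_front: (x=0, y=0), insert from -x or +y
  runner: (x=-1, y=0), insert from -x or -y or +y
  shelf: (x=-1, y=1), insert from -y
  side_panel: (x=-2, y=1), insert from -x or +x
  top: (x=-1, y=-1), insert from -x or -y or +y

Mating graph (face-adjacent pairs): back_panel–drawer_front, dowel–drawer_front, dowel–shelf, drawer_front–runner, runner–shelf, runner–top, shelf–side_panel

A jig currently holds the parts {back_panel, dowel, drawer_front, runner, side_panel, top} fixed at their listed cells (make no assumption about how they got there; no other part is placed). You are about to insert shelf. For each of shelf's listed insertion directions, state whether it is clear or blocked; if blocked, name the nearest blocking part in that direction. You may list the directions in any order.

-y: blocked by runner

-y: nearest on ray is runner@(-1, 0) ⇒ blocked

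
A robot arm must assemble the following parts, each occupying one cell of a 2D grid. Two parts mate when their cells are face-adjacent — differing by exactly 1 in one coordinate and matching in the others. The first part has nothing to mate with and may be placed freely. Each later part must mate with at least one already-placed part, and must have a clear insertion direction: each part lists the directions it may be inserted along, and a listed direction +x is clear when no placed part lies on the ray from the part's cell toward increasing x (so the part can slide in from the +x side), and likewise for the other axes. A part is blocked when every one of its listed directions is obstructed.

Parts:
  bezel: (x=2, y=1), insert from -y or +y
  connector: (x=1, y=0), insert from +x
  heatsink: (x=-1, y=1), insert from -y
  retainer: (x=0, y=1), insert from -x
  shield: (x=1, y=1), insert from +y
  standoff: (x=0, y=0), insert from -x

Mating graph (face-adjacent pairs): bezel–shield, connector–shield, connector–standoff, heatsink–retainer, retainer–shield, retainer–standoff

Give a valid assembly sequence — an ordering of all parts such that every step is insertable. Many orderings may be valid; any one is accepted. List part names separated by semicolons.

1. standoff@(0, 0) [-x clear] — {standoff}
2. retainer@(0, 1) [-x clear] — {retainer, standoff}
3. connector@(1, 0) [+x clear] — {connector, retainer, standoff}
4. shield@(1, 1) [+y clear] — {connector, retainer, shield, standoff}
5. bezel@(2, 1) [-y clear] — {bezel, connector, retainer, shield, standoff}
6. heatsink@(-1, 1) [-y clear] — {bezel, connector, heatsink, retainer, shield, standoff}

standoff; retainer; connector; shield; bezel; heatsink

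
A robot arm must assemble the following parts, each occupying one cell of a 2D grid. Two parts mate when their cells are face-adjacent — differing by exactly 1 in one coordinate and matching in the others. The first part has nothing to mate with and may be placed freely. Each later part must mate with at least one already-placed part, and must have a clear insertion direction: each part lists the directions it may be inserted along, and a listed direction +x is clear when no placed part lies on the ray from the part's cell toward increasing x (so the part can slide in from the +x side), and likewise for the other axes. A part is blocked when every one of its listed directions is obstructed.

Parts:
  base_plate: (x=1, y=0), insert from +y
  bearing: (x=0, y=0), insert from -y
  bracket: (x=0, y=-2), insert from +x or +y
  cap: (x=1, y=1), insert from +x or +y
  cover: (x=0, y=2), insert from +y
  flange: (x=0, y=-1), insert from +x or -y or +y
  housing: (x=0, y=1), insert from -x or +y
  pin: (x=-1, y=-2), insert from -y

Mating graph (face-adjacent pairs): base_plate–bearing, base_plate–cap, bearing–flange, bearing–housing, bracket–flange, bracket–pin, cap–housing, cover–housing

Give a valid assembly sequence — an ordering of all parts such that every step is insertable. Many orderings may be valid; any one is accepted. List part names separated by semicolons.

1. cover@(0, 2) [+y clear] — {cover}
2. housing@(0, 1) [-x clear] — {cover, housing}
3. bearing@(0, 0) [-y clear] — {bearing, cover, housing}
4. flange@(0, -1) [+x clear] — {bearing, cover, flange, housing}
5. bracket@(0, -2) [+x clear] — {bearing, bracket, cover, flange, housing}
6. base_plate@(1, 0) [+y clear] — {base_plate, bearing, bracket, cover, flange, housing}
7. cap@(1, 1) [+x clear] — {base_plate, bearing, bracket, cap, cover, flange, housing}
8. pin@(-1, -2) [-y clear] — {base_plate, bearing, bracket, cap, cover, flange, housing, pin}

cover; housing; bearing; flange; bracket; base_plate; cap; pin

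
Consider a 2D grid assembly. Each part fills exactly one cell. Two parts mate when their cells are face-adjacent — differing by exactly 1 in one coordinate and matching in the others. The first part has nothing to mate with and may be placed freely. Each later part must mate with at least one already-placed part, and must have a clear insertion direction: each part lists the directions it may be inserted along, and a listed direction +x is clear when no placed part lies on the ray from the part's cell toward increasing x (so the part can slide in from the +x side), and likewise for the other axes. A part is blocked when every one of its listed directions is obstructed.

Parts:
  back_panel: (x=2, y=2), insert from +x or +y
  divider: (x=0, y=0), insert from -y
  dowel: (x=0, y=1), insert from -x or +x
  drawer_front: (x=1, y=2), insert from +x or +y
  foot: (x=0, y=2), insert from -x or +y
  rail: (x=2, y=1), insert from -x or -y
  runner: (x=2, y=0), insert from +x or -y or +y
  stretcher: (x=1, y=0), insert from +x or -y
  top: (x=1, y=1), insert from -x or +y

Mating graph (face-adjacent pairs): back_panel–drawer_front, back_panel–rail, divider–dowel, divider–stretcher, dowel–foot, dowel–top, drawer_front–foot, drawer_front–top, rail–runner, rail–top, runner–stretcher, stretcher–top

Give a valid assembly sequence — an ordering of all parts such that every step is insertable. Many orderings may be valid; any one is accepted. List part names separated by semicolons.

1. dowel@(0, 1) [-x clear] — {dowel}
2. foot@(0, 2) [-x clear] — {dowel, foot}
3. top@(1, 1) [+y clear] — {dowel, foot, top}
4. stretcher@(1, 0) [+x clear] — {dowel, foot, stretcher, top}
5. drawer_front@(1, 2) [+x clear] — {dowel, drawer_front, foot, stretcher, top}
6. back_panel@(2, 2) [+x clear] — {back_panel, dowel, drawer_front, foot, stretcher, top}
7. divider@(0, 0) [-y clear] — {back_panel, divider, dowel, drawer_front, foot, stretcher, top}
8. rail@(2, 1) [-y clear] — {back_panel, divider, dowel, drawer_front, foot, rail, stretcher, top}
9. runner@(2, 0) [+x clear] — {back_panel, divider, dowel, drawer_front, foot, rail, runner, stretcher, top}

dowel; foot; top; stretcher; drawer_front; back_panel; divider; rail; runner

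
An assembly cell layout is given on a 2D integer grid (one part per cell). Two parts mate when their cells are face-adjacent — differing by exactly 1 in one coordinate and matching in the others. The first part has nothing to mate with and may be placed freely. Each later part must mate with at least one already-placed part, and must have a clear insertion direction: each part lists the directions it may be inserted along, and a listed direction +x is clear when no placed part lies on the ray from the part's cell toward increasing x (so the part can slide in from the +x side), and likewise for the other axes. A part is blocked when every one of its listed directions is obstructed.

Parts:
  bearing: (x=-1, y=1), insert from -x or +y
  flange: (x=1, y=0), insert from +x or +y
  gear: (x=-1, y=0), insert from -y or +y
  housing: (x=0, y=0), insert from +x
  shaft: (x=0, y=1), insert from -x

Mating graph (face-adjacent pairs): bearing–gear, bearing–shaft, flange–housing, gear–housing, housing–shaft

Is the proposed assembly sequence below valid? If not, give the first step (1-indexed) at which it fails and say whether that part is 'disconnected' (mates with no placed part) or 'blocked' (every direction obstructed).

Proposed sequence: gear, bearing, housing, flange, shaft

1. gear@(-1, 0) [-y clear] — {gear}
2. bearing@(-1, 1) [-x clear] — {bearing, gear}
3. housing@(0, 0) [+x clear] — {bearing, gear, housing}
4. flange@(1, 0) [+x clear] — {bearing, flange, gear, housing}
5. shaft@(0, 1) — -x all obstructed ⇒ blocked

Invalid at step 5 (blocked)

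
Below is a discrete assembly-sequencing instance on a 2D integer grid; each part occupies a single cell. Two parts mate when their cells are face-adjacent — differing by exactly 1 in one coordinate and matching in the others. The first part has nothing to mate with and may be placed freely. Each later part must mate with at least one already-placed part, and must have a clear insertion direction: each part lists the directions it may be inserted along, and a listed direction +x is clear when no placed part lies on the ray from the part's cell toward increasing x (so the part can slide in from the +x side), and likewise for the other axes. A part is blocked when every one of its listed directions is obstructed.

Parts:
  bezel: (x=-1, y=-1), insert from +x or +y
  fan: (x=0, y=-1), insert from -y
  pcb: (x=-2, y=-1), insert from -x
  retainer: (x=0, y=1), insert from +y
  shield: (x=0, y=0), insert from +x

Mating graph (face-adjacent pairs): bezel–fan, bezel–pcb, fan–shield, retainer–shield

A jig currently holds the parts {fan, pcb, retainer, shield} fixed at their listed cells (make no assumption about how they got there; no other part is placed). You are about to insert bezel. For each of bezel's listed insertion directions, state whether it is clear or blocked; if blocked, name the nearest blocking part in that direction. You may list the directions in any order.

+x: blocked by fan; +y: clear

+x: nearest on ray is fan@(0, -1) ⇒ blocked
+y: ray from bezel(-1, -1) has no placed part ⇒ clear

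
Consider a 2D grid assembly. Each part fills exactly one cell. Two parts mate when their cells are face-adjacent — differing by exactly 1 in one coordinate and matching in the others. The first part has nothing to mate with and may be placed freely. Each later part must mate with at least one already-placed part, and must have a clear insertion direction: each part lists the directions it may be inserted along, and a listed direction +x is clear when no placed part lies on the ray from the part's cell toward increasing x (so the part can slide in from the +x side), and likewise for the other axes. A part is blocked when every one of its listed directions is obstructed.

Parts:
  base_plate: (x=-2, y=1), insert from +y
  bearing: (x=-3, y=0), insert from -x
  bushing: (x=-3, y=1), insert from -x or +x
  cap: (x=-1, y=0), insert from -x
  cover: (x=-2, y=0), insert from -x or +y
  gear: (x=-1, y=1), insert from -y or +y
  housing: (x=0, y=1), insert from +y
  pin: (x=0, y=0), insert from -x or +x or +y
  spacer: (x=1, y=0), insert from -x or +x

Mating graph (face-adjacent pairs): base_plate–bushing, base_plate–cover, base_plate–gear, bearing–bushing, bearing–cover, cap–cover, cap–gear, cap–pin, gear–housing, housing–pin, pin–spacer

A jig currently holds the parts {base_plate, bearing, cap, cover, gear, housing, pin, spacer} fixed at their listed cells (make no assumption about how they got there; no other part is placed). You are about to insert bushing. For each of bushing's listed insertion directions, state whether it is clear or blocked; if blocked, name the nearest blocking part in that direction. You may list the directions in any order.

+x: blocked by base_plate; -x: clear

-x: ray from bushing(-3, 1) has no placed part ⇒ clear
+x: nearest on ray is base_plate@(-2, 1) ⇒ blocked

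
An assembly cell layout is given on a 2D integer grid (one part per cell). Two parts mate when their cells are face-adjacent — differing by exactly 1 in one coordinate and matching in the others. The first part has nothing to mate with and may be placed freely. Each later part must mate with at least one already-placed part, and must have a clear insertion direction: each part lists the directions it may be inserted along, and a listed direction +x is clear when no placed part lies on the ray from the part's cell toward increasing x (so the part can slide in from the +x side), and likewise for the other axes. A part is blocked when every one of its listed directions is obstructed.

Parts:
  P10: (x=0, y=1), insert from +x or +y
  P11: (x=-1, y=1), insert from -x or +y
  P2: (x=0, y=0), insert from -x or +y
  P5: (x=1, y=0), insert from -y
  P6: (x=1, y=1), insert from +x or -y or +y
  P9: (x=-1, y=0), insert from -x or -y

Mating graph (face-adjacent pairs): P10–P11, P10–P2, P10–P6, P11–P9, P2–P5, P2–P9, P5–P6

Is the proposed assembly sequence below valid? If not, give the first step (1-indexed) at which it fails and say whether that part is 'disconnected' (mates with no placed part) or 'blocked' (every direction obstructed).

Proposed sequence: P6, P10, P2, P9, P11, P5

1. P6@(1, 1) [+x clear] — {P6}
2. P10@(0, 1) [+y clear] — {P10, P6}
3. P2@(0, 0) [-x clear] — {P10, P2, P6}
4. P9@(-1, 0) [-x clear] — {P10, P2, P6, P9}
5. P11@(-1, 1) [-x clear] — {P10, P11, P2, P6, P9}
6. P5@(1, 0) [-y clear] — {P10, P11, P2, P5, P6, P9}

Valid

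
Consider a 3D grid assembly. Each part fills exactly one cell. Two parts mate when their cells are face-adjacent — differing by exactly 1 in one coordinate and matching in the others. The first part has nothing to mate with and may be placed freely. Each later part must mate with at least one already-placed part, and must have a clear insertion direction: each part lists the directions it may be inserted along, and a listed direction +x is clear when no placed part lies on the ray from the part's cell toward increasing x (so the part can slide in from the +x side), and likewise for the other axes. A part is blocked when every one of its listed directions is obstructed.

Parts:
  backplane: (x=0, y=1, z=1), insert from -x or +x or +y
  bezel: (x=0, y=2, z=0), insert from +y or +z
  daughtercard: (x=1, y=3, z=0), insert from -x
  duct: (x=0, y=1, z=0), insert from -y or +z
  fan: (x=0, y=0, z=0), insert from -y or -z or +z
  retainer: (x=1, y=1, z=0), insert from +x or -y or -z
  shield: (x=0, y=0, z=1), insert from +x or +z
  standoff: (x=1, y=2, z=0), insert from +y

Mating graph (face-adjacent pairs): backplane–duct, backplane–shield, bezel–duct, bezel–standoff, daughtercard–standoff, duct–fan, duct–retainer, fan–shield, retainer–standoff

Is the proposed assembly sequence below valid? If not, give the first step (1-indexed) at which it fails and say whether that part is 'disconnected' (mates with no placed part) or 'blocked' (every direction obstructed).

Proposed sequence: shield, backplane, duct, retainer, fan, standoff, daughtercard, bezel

Valid

1. shield@(0, 0, 1) [+x clear] — {shield}
2. backplane@(0, 1, 1) [-x clear] — {backplane, shield}
3. duct@(0, 1, 0) [-y clear] — {backplane, duct, shield}
4. retainer@(1, 1, 0) [+x clear] — {backplane, duct, retainer, shield}
5. fan@(0, 0, 0) [-y clear] — {backplane, duct, fan, retainer, shield}
6. standoff@(1, 2, 0) [+y clear] — {backplane, duct, fan, retainer, shield, standoff}
7. daughtercard@(1, 3, 0) [-x clear] — {backplane, daughtercard, duct, fan, retainer, shield, standoff}
8. bezel@(0, 2, 0) [+y clear] — {backplane, bezel, daughtercard, duct, fan, retainer, shield, standoff}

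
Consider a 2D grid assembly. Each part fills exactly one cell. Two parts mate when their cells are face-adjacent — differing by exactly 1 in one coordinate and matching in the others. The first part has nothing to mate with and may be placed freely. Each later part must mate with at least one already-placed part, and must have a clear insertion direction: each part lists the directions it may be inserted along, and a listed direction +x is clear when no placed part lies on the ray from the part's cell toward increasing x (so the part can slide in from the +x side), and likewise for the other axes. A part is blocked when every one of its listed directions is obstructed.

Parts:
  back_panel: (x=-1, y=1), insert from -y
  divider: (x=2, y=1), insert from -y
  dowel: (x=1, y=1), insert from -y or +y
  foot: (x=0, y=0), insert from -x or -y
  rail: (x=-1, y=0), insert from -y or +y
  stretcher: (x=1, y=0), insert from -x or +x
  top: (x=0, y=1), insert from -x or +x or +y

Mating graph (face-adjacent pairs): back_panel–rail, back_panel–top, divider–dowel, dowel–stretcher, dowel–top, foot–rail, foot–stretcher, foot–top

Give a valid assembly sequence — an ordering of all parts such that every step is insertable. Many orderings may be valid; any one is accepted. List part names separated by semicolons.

divider; dowel; stretcher; foot; top; back_panel; rail

1. divider@(2, 1) [-y clear] — {divider}
2. dowel@(1, 1) [-y clear] — {divider, dowel}
3. stretcher@(1, 0) [-x clear] — {divider, dowel, stretcher}
4. foot@(0, 0) [-x clear] — {divider, dowel, foot, stretcher}
5. top@(0, 1) [-x clear] — {divider, dowel, foot, stretcher, top}
6. back_panel@(-1, 1) [-y clear] — {back_panel, divider, dowel, foot, stretcher, top}
7. rail@(-1, 0) [-y clear] — {back_panel, divider, dowel, foot, rail, stretcher, top}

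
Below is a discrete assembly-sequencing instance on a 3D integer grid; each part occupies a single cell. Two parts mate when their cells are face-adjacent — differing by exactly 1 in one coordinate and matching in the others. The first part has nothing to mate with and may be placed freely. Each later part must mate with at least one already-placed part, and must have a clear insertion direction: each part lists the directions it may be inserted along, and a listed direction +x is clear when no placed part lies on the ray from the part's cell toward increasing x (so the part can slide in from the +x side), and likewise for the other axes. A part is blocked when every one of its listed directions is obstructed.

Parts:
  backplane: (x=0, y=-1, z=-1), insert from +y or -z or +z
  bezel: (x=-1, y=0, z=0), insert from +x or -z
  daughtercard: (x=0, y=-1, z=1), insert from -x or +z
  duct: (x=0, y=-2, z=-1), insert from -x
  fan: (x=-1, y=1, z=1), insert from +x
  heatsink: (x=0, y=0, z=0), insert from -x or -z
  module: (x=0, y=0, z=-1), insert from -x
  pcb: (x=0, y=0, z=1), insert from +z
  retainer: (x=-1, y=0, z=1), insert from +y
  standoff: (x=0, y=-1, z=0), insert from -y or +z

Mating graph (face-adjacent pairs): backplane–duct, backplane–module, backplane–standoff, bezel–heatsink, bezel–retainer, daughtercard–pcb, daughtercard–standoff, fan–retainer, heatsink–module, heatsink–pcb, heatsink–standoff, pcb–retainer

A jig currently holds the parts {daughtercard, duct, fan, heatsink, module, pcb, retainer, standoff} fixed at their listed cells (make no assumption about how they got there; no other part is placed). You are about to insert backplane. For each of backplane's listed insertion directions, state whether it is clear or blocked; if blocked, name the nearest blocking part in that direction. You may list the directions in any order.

+y: blocked by module; +z: blocked by standoff; -z: clear

+y: nearest on ray is module@(0, 0, -1) ⇒ blocked
-z: ray from backplane(0, -1, -1) has no placed part ⇒ clear
+z: nearest on ray is standoff@(0, -1, 0) ⇒ blocked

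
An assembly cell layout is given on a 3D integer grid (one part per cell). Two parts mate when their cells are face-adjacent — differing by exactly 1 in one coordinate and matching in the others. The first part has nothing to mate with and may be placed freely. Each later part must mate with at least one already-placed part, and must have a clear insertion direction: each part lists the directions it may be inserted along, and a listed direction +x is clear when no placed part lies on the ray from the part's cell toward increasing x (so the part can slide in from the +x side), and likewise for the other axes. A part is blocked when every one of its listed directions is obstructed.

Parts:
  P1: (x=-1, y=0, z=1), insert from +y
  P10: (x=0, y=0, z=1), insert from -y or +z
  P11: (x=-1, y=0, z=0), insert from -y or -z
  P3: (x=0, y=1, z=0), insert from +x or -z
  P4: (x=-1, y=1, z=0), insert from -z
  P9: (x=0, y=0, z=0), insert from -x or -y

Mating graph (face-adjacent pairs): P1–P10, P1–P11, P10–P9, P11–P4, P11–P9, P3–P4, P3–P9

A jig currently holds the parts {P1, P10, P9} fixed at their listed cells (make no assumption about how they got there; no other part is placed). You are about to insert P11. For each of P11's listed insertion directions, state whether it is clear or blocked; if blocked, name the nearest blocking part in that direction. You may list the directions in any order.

-y: clear; -z: clear

-y: ray from P11(-1, 0, 0) has no placed part ⇒ clear
-z: ray from P11(-1, 0, 0) has no placed part ⇒ clear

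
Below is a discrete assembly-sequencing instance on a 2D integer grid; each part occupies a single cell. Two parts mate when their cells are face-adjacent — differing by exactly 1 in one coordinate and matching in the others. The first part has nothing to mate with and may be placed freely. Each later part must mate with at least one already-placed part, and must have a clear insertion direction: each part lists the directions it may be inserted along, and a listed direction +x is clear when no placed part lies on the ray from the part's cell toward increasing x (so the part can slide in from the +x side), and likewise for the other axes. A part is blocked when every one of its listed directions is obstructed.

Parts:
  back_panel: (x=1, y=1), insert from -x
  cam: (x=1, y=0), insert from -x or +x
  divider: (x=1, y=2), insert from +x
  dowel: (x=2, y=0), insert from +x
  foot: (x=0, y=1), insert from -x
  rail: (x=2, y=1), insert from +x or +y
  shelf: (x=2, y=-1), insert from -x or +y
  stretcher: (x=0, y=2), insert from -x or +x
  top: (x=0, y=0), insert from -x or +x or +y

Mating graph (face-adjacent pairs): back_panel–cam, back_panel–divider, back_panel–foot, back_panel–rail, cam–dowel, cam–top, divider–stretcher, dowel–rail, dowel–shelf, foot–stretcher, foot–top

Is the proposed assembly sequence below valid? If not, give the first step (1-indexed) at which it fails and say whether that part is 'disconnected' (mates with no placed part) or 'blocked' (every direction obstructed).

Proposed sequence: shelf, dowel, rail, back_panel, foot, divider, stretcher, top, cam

Invalid at step 9 (blocked)

1. shelf@(2, -1) [-x clear] — {shelf}
2. dowel@(2, 0) [+x clear] — {dowel, shelf}
3. rail@(2, 1) [+x clear] — {dowel, rail, shelf}
4. back_panel@(1, 1) [-x clear] — {back_panel, dowel, rail, shelf}
5. foot@(0, 1) [-x clear] — {back_panel, dowel, foot, rail, shelf}
6. divider@(1, 2) [+x clear] — {back_panel, divider, dowel, foot, rail, shelf}
7. stretcher@(0, 2) [-x clear] — {back_panel, divider, dowel, foot, rail, shelf, stretcher}
8. top@(0, 0) [-x clear] — {back_panel, divider, dowel, foot, rail, shelf, stretcher, top}
9. cam@(1, 0) — -x/+x all obstructed ⇒ blocked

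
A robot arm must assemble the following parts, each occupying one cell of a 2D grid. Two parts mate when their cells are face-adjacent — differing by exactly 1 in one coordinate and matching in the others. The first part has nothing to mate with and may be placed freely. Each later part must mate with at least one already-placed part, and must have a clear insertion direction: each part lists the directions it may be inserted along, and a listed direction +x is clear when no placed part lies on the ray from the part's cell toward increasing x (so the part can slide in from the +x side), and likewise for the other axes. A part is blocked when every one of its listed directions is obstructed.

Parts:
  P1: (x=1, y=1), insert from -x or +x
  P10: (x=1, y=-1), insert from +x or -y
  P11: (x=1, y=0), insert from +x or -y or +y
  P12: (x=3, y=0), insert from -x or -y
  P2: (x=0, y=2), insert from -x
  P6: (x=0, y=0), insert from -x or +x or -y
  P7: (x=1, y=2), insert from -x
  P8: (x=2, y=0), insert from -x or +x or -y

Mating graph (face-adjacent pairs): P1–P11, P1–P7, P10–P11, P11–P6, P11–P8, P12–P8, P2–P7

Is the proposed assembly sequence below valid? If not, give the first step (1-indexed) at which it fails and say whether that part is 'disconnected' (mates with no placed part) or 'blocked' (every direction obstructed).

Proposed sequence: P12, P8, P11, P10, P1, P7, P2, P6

1. P12@(3, 0) [-x clear] — {P12}
2. P8@(2, 0) [-x clear] — {P12, P8}
3. P11@(1, 0) [-y clear] — {P11, P12, P8}
4. P10@(1, -1) [+x clear] — {P10, P11, P12, P8}
5. P1@(1, 1) [-x clear] — {P1, P10, P11, P12, P8}
6. P7@(1, 2) [-x clear] — {P1, P10, P11, P12, P7, P8}
7. P2@(0, 2) [-x clear] — {P1, P10, P11, P12, P2, P7, P8}
8. P6@(0, 0) [-x clear] — {P1, P10, P11, P12, P2, P6, P7, P8}

Valid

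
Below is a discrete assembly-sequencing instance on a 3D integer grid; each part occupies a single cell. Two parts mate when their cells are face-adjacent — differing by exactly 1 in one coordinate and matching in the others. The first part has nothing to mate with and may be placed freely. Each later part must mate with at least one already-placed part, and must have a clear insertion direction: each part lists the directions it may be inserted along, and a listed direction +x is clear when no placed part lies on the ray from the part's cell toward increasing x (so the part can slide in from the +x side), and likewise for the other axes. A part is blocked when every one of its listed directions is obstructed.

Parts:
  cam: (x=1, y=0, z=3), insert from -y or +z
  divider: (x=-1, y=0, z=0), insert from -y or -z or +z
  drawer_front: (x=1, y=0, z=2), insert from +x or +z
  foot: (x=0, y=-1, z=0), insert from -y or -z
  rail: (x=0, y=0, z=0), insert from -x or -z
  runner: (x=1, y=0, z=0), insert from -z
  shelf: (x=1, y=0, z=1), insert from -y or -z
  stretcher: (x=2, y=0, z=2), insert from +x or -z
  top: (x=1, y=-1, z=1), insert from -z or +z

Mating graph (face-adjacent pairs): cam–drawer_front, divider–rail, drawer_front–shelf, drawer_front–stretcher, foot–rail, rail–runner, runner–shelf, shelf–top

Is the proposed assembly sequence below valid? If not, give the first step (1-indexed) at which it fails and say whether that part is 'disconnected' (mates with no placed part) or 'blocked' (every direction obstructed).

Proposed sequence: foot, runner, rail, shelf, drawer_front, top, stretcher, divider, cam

1. foot@(0, -1, 0) [-y clear] — {foot}
2. runner@(1, 0, 0) — no placed neighbour ⇒ disconnected

Invalid at step 2 (disconnected)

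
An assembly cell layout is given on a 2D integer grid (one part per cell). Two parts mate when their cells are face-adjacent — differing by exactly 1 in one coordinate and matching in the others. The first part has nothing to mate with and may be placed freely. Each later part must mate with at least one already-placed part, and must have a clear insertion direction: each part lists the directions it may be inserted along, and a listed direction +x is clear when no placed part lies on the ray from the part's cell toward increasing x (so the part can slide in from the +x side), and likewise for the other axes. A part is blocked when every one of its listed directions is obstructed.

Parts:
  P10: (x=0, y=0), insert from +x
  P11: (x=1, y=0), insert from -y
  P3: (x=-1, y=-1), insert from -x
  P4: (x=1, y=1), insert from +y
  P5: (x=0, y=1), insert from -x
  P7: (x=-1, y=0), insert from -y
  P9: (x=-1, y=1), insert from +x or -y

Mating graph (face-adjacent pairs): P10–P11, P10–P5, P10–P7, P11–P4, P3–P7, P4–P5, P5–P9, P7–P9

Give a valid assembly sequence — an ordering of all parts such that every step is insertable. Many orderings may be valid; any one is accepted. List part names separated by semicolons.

P5; P9; P7; P3; P10; P4; P11

1. P5@(0, 1) [-x clear] — {P5}
2. P9@(-1, 1) [-y clear] — {P5, P9}
3. P7@(-1, 0) [-y clear] — {P5, P7, P9}
4. P3@(-1, -1) [-x clear] — {P3, P5, P7, P9}
5. P10@(0, 0) [+x clear] — {P10, P3, P5, P7, P9}
6. P4@(1, 1) [+y clear] — {P10, P3, P4, P5, P7, P9}
7. P11@(1, 0) [-y clear] — {P10, P11, P3, P4, P5, P7, P9}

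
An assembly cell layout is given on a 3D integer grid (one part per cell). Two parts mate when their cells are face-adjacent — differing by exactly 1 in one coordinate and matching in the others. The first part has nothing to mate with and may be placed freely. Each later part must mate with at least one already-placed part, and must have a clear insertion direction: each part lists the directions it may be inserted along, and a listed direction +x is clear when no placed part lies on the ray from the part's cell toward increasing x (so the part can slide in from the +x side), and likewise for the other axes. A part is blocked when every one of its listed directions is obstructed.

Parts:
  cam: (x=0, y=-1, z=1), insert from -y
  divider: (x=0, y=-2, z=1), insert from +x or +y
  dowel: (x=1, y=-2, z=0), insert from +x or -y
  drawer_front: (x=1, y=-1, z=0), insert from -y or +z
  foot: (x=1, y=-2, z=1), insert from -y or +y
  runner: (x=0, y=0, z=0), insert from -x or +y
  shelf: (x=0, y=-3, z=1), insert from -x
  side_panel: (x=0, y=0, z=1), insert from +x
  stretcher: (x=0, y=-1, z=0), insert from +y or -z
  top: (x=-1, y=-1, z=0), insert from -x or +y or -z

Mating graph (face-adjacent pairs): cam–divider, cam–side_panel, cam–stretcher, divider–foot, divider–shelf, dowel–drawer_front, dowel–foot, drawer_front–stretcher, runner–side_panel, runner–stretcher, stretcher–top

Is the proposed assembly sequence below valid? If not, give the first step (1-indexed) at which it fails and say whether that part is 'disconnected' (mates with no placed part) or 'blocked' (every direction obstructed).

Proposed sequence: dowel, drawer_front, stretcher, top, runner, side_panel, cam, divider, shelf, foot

Valid

1. dowel@(1, -2, 0) [+x clear] — {dowel}
2. drawer_front@(1, -1, 0) [+z clear] — {dowel, drawer_front}
3. stretcher@(0, -1, 0) [+y clear] — {dowel, drawer_front, stretcher}
4. top@(-1, -1, 0) [-x clear] — {dowel, drawer_front, stretcher, top}
5. runner@(0, 0, 0) [-x clear] — {dowel, drawer_front, runner, stretcher, top}
6. side_panel@(0, 0, 1) [+x clear] — {dowel, drawer_front, runner, side_panel, stretcher, top}
7. cam@(0, -1, 1) [-y clear] — {cam, dowel, drawer_front, runner, side_panel, stretcher, top}
8. divider@(0, -2, 1) [+x clear] — {cam, divider, dowel, drawer_front, runner, side_panel, stretcher, top}
9. shelf@(0, -3, 1) [-x clear] — {cam, divider, dowel, drawer_front, runner, shelf, side_panel, stretcher, top}
10. foot@(1, -2, 1) [-y clear] — {cam, divider, dowel, drawer_front, foot, runner, shelf, side_panel, stretcher, top}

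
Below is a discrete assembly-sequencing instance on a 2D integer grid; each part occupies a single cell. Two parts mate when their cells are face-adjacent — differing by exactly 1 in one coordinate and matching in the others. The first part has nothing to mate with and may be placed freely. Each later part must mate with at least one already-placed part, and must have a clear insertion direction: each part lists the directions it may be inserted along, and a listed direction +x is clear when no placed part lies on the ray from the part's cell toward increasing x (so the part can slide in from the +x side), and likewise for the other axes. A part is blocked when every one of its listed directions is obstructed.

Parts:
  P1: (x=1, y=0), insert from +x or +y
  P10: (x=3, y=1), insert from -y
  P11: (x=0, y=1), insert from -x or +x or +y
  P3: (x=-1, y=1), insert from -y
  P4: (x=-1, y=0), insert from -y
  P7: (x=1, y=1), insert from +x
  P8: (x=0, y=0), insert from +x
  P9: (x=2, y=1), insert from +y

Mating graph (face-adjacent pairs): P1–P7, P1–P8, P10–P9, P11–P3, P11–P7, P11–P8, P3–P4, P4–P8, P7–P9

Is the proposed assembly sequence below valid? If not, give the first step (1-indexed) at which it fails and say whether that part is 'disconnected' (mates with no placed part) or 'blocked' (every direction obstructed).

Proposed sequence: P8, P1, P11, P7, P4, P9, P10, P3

1. P8@(0, 0) [+x clear] — {P8}
2. P1@(1, 0) [+x clear] — {P1, P8}
3. P11@(0, 1) [-x clear] — {P1, P11, P8}
4. P7@(1, 1) [+x clear] — {P1, P11, P7, P8}
5. P4@(-1, 0) [-y clear] — {P1, P11, P4, P7, P8}
6. P9@(2, 1) [+y clear] — {P1, P11, P4, P7, P8, P9}
7. P10@(3, 1) [-y clear] — {P1, P10, P11, P4, P7, P8, P9}
8. P3@(-1, 1) — -y all obstructed ⇒ blocked

Invalid at step 8 (blocked)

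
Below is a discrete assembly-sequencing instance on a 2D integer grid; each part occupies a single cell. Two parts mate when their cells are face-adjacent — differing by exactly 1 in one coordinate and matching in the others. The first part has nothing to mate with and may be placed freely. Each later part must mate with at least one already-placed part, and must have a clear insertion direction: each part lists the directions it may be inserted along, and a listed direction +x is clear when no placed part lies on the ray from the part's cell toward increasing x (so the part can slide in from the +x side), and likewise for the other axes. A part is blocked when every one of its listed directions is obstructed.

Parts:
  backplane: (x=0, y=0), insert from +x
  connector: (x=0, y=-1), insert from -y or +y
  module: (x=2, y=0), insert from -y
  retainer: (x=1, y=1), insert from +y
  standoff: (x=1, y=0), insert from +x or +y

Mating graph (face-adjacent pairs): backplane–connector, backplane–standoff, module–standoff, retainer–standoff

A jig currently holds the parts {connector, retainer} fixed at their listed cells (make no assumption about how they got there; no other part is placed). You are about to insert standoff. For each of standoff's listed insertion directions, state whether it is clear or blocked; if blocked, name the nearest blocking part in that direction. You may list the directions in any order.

+x: clear; +y: blocked by retainer

+x: ray from standoff(1, 0) has no placed part ⇒ clear
+y: nearest on ray is retainer@(1, 1) ⇒ blocked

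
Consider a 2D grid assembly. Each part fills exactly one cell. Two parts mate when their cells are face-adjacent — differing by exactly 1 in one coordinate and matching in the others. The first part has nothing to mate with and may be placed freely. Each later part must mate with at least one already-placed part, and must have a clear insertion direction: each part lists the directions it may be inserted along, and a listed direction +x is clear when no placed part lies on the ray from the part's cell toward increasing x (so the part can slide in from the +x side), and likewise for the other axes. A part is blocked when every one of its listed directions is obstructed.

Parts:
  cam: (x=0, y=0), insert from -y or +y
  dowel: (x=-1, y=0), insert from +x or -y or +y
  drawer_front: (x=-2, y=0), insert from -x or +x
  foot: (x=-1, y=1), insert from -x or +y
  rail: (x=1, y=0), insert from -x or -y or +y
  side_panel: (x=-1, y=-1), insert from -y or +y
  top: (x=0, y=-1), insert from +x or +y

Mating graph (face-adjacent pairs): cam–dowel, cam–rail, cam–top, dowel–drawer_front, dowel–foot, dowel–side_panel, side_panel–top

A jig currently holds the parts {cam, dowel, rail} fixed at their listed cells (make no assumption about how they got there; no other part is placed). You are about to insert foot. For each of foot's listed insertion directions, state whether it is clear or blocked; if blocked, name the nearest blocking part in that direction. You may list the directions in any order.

-x: ray from foot(-1, 1) has no placed part ⇒ clear
+y: ray from foot(-1, 1) has no placed part ⇒ clear

+y: clear; -x: clear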